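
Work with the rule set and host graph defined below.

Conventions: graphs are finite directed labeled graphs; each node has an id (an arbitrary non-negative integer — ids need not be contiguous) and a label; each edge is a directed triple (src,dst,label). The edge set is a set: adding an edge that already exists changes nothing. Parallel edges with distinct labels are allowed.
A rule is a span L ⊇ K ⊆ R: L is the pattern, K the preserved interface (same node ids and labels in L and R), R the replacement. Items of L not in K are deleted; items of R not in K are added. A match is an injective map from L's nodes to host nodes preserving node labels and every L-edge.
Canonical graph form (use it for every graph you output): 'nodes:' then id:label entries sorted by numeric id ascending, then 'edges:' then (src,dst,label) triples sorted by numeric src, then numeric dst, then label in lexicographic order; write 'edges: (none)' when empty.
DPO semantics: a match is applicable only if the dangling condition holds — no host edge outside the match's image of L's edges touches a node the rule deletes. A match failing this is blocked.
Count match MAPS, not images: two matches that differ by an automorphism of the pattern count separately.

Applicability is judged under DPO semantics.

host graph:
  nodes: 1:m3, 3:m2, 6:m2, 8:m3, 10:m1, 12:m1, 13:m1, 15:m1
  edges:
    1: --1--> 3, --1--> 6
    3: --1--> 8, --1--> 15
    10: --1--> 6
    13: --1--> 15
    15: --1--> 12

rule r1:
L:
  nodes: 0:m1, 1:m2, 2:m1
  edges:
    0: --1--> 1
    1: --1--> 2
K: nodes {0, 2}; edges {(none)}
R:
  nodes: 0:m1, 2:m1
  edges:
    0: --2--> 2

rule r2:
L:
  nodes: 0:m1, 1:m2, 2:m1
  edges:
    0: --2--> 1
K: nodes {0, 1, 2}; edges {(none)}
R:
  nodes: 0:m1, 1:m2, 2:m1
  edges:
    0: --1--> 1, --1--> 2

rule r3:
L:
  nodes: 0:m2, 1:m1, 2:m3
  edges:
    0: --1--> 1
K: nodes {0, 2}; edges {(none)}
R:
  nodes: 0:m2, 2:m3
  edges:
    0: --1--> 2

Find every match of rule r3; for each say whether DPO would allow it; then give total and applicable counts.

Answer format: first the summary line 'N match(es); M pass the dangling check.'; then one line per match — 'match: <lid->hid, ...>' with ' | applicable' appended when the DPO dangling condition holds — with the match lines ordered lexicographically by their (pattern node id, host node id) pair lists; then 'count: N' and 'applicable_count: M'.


2 match(es); 0 pass the dangling check.
match: 0->3, 1->15, 2->1
match: 0->3, 1->15, 2->8
count: 2
applicable_count: 0


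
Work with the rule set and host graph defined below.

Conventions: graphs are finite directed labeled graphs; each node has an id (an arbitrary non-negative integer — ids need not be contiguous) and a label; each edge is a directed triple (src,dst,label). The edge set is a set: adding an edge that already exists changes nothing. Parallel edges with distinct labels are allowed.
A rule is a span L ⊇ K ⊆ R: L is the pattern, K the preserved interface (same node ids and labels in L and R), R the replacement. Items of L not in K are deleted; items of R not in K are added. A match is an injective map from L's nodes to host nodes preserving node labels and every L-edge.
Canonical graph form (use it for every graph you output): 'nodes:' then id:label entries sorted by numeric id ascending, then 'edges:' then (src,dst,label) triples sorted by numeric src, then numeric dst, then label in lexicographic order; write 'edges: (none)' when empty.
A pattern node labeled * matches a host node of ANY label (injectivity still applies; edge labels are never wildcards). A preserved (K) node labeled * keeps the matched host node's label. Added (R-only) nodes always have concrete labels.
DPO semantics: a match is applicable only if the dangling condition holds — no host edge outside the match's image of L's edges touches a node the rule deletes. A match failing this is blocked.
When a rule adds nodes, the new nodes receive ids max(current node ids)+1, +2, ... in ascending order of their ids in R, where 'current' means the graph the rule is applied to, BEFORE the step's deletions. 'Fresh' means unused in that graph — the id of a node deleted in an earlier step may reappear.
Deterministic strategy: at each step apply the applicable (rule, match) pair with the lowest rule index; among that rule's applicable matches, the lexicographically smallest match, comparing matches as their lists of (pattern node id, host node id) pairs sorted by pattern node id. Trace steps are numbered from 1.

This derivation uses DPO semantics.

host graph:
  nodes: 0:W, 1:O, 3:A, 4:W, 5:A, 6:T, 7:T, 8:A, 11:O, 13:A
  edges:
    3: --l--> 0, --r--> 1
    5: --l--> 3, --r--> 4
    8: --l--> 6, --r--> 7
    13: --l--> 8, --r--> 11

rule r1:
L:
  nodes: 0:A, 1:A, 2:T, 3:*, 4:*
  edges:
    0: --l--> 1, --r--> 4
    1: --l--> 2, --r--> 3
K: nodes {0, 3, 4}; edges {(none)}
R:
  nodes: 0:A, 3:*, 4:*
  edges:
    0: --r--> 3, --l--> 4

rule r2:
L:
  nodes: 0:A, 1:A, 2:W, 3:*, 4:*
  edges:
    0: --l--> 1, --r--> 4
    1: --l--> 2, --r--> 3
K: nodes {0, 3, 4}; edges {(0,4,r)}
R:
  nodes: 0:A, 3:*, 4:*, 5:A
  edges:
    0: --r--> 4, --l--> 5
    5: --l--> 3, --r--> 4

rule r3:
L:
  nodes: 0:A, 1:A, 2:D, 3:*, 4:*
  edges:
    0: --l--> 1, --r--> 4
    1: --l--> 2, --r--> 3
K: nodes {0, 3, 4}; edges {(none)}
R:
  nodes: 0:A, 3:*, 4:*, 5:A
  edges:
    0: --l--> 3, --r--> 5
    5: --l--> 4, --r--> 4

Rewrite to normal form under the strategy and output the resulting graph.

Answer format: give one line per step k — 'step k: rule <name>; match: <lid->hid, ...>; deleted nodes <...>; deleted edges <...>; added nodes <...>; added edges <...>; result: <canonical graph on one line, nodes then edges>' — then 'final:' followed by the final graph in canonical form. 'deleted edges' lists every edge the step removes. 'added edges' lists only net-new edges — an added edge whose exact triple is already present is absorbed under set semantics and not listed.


step 1: rule r1; match: 0->13, 1->8, 2->6, 3->7, 4->11; deleted nodes 6, 8; deleted edges (8,6,l); (8,7,r); (13,8,l); (13,11,r); added nodes (none); added edges (13,7,r); (13,11,l); result: nodes: 0:W, 1:O, 3:A, 4:W, 5:A, 7:T, 11:O, 13:A edges: (3,0,l); (3,1,r); (5,3,l); (5,4,r); (13,7,r); (13,11,l)
step 2: rule r2; match: 0->5, 1->3, 2->0, 3->1, 4->4; deleted nodes 0, 3; deleted edges (3,0,l); (3,1,r); (5,3,l); added nodes 14; added edges (5,14,l); (14,1,l); (14,4,r); result: nodes: 1:O, 4:W, 5:A, 7:T, 11:O, 13:A, 14:A edges: (5,4,r); (5,14,l); (13,7,r); (13,11,l); (14,1,l); (14,4,r)
final:
nodes: 1:O, 4:W, 5:A, 7:T, 11:O, 13:A, 14:A
edges: (5,4,r); (5,14,l); (13,7,r); (13,11,l); (14,1,l); (14,4,r)


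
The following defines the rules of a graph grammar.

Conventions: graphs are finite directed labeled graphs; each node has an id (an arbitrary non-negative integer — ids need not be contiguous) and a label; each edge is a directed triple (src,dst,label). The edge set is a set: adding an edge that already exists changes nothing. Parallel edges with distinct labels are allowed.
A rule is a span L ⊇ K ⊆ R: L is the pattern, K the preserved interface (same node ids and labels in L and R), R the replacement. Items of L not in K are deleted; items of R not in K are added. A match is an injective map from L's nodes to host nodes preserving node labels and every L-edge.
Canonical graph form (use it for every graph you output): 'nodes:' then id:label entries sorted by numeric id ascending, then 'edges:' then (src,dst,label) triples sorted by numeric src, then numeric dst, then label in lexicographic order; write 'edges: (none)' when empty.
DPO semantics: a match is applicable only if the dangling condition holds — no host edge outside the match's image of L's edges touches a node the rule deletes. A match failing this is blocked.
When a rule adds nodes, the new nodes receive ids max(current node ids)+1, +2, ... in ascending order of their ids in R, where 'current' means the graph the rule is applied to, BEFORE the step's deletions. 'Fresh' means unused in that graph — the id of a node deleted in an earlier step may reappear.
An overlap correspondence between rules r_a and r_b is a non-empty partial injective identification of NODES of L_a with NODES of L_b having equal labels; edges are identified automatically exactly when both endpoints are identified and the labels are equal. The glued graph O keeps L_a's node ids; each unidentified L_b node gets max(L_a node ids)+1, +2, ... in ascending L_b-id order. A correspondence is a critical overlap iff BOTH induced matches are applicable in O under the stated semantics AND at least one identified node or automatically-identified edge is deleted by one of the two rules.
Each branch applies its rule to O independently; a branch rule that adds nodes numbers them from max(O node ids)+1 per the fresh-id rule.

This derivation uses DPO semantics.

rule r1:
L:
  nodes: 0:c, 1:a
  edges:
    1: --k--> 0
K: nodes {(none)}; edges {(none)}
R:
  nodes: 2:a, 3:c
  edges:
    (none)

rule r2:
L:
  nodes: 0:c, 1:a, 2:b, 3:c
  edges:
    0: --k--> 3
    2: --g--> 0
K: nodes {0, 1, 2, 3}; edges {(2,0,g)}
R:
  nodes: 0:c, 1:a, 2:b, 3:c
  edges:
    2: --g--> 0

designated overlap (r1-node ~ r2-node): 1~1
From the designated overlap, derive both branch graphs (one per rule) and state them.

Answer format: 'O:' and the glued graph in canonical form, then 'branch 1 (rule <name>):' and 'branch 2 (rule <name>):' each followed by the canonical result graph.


O:
nodes: 0:c, 1:a, 2:c, 3:b, 4:c
edges: (1,0,k); (2,4,k); (3,2,g)
branch 1 (rule r1):
nodes: 2:c, 3:b, 4:c, 5:a, 6:c
edges: (2,4,k); (3,2,g)
branch 2 (rule r2):
nodes: 0:c, 1:a, 2:c, 3:b, 4:c
edges: (1,0,k); (3,2,g)


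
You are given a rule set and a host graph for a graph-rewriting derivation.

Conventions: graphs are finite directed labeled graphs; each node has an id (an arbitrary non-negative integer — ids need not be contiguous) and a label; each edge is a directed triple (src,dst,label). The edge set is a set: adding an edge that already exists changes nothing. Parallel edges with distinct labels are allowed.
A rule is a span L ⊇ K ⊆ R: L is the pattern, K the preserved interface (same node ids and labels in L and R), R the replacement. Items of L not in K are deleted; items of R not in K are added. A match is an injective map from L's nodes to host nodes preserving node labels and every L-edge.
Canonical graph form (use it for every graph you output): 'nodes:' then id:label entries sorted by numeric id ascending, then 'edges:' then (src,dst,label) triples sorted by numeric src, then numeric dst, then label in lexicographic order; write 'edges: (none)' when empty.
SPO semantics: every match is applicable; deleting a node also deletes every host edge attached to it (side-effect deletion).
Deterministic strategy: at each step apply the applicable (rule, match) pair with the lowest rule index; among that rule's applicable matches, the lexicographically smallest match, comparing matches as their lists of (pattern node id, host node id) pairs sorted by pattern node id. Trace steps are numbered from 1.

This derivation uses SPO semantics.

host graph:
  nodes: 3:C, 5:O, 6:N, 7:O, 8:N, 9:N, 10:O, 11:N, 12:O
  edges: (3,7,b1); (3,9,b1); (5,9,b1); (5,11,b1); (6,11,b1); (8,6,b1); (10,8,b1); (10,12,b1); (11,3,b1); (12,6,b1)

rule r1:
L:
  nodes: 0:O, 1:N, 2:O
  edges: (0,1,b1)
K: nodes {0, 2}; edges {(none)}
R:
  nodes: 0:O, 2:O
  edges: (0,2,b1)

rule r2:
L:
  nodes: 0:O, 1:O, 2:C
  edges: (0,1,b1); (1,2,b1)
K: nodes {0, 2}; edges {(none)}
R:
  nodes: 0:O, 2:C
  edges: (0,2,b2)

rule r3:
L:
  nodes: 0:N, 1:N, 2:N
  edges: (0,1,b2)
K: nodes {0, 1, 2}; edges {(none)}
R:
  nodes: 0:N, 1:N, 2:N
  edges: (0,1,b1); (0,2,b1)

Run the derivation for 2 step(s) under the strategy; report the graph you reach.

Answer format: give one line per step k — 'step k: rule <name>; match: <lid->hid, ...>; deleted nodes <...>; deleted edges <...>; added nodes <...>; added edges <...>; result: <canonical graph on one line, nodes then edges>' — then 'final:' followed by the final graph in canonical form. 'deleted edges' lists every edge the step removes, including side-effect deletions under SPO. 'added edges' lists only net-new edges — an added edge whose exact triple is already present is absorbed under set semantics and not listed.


step 1: rule r1; match: 0->5, 1->9, 2->7; deleted nodes 9; deleted edges (3,9,b1); (5,9,b1); added nodes (none); added edges (5,7,b1); result: nodes: 3:C, 5:O, 6:N, 7:O, 8:N, 10:O, 11:N, 12:O edges: (3,7,b1); (5,7,b1); (5,11,b1); (6,11,b1); (8,6,b1); (10,8,b1); (10,12,b1); (11,3,b1); (12,6,b1)
step 2: rule r1; match: 0->5, 1->11, 2->7; deleted nodes 11; deleted edges (5,11,b1); (6,11,b1); (11,3,b1); added nodes (none); added edges (none); result: nodes: 3:C, 5:O, 6:N, 7:O, 8:N, 10:O, 12:O edges: (3,7,b1); (5,7,b1); (8,6,b1); (10,8,b1); (10,12,b1); (12,6,b1)
final:
nodes: 3:C, 5:O, 6:N, 7:O, 8:N, 10:O, 12:O
edges: (3,7,b1); (5,7,b1); (8,6,b1); (10,8,b1); (10,12,b1); (12,6,b1)


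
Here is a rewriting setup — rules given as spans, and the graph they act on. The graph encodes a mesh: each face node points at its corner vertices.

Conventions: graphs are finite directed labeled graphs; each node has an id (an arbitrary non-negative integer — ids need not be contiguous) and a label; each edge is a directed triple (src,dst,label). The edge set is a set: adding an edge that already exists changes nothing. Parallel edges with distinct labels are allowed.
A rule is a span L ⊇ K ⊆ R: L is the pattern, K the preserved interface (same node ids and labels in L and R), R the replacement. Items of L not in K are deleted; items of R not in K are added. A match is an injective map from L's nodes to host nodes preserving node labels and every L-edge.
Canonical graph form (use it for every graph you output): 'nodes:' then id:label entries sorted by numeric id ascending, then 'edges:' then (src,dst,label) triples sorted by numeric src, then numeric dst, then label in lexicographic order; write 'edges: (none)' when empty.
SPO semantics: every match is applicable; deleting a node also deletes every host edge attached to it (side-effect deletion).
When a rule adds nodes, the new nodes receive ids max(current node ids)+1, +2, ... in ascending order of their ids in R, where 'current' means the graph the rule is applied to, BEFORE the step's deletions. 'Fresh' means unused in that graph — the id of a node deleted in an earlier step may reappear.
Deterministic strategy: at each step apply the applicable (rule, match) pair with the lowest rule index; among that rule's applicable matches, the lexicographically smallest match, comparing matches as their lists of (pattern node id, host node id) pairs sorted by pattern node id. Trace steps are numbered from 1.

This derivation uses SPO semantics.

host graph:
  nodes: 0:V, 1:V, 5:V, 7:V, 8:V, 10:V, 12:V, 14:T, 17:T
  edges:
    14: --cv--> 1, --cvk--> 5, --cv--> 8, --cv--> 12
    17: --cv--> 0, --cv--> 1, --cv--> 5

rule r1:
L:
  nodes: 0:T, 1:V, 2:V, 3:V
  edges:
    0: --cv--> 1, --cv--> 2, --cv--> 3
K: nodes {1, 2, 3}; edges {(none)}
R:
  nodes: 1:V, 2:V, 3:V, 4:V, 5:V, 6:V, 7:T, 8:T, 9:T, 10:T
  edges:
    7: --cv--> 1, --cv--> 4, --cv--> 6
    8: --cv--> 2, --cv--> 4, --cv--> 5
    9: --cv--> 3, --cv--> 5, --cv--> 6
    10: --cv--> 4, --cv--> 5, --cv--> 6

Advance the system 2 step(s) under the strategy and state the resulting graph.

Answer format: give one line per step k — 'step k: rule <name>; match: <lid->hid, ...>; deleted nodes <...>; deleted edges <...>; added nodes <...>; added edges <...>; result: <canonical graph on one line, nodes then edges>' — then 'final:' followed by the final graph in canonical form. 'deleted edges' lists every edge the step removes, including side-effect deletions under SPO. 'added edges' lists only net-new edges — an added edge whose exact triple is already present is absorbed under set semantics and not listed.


step 1: rule r1; match: 0->14, 1->1, 2->8, 3->12; deleted nodes 14; deleted edges (14,1,cv); (14,5,cvk); (14,8,cv); (14,12,cv); added nodes 18, 19, 20, 21, 22, 23, 24; added edges (21,1,cv); (21,18,cv); (21,20,cv); (22,8,cv); (22,18,cv); (22,19,cv); (23,12,cv); (23,19,cv); (23,20,cv); (24,18,cv); (24,19,cv); (24,20,cv); result: nodes: 0:V, 1:V, 5:V, 7:V, 8:V, 10:V, 12:V, 17:T, 18:V, 19:V, 20:V, 21:T, 22:T, 23:T, 24:T edges: (17,0,cv); (17,1,cv); (17,5,cv); (21,1,cv); (21,18,cv); (21,20,cv); (22,8,cv); (22,18,cv); (22,19,cv); (23,12,cv); (23,19,cv); (23,20,cv); (24,18,cv); (24,19,cv); (24,20,cv)
step 2: rule r1; match: 0->17, 1->0, 2->1, 3->5; deleted nodes 17; deleted edges (17,0,cv); (17,1,cv); (17,5,cv); added nodes 25, 26, 27, 28, 29, 30, 31; added edges (28,0,cv); (28,25,cv); (28,27,cv); (29,1,cv); (29,25,cv); (29,26,cv); (30,5,cv); (30,26,cv); (30,27,cv); (31,25,cv); (31,26,cv); (31,27,cv); result: nodes: 0:V, 1:V, 5:V, 7:V, 8:V, 10:V, 12:V, 18:V, 19:V, 20:V, 21:T, 22:T, 23:T, 24:T, 25:V, 26:V, 27:V, 28:T, 29:T, 30:T, 31:T edges: (21,1,cv); (21,18,cv); (21,20,cv); (22,8,cv); (22,18,cv); (22,19,cv); (23,12,cv); (23,19,cv); (23,20,cv); (24,18,cv); (24,19,cv); (24,20,cv); (28,0,cv); (28,25,cv); (28,27,cv); (29,1,cv); (29,25,cv); (29,26,cv); (30,5,cv); (30,26,cv); (30,27,cv); (31,25,cv); (31,26,cv); (31,27,cv)
final:
nodes: 0:V, 1:V, 5:V, 7:V, 8:V, 10:V, 12:V, 18:V, 19:V, 20:V, 21:T, 22:T, 23:T, 24:T, 25:V, 26:V, 27:V, 28:T, 29:T, 30:T, 31:T
edges: (21,1,cv); (21,18,cv); (21,20,cv); (22,8,cv); (22,18,cv); (22,19,cv); (23,12,cv); (23,19,cv); (23,20,cv); (24,18,cv); (24,19,cv); (24,20,cv); (28,0,cv); (28,25,cv); (28,27,cv); (29,1,cv); (29,25,cv); (29,26,cv); (30,5,cv); (30,26,cv); (30,27,cv); (31,25,cv); (31,26,cv); (31,27,cv)


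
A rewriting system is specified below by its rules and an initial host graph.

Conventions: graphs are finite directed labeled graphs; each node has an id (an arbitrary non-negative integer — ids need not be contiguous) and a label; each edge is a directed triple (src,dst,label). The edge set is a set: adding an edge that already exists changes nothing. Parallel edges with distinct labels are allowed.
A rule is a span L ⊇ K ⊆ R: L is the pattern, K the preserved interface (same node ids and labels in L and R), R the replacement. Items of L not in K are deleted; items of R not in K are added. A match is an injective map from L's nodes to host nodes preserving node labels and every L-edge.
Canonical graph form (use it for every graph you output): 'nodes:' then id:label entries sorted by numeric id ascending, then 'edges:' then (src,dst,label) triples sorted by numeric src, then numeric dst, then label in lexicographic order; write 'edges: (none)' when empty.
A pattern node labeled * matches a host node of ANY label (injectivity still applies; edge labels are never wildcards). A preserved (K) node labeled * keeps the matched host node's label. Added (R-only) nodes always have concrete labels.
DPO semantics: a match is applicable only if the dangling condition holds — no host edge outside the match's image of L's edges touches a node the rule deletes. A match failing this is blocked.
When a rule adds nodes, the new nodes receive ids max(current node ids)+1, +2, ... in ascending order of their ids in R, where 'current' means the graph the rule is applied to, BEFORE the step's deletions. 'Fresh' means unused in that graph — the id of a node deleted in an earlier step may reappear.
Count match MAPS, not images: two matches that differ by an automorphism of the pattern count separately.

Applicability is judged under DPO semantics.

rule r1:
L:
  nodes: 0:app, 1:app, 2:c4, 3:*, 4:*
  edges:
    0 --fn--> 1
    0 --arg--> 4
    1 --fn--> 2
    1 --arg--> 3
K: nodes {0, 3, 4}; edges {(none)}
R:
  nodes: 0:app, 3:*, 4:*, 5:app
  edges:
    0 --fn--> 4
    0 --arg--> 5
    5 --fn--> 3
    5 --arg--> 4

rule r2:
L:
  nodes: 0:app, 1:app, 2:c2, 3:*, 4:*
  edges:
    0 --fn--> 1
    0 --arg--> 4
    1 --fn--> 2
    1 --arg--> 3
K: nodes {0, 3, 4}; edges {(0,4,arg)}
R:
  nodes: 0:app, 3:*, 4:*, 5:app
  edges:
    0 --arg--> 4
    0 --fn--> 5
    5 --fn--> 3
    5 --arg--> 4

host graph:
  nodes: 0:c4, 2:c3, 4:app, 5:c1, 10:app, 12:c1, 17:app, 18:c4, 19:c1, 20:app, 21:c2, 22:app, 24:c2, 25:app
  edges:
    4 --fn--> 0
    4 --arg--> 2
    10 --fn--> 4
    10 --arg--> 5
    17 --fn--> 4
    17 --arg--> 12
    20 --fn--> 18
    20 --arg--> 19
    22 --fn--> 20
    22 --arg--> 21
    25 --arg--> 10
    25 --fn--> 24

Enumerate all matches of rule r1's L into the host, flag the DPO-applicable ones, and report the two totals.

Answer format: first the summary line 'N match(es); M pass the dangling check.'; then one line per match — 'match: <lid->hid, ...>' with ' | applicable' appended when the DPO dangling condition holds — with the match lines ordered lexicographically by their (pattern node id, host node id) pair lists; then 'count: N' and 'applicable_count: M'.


3 match(es); 1 pass the dangling check.
match: 0->10, 1->4, 2->0, 3->2, 4->5
match: 0->17, 1->4, 2->0, 3->2, 4->12
match: 0->22, 1->20, 2->18, 3->19, 4->21 | applicable
count: 3
applicable_count: 1


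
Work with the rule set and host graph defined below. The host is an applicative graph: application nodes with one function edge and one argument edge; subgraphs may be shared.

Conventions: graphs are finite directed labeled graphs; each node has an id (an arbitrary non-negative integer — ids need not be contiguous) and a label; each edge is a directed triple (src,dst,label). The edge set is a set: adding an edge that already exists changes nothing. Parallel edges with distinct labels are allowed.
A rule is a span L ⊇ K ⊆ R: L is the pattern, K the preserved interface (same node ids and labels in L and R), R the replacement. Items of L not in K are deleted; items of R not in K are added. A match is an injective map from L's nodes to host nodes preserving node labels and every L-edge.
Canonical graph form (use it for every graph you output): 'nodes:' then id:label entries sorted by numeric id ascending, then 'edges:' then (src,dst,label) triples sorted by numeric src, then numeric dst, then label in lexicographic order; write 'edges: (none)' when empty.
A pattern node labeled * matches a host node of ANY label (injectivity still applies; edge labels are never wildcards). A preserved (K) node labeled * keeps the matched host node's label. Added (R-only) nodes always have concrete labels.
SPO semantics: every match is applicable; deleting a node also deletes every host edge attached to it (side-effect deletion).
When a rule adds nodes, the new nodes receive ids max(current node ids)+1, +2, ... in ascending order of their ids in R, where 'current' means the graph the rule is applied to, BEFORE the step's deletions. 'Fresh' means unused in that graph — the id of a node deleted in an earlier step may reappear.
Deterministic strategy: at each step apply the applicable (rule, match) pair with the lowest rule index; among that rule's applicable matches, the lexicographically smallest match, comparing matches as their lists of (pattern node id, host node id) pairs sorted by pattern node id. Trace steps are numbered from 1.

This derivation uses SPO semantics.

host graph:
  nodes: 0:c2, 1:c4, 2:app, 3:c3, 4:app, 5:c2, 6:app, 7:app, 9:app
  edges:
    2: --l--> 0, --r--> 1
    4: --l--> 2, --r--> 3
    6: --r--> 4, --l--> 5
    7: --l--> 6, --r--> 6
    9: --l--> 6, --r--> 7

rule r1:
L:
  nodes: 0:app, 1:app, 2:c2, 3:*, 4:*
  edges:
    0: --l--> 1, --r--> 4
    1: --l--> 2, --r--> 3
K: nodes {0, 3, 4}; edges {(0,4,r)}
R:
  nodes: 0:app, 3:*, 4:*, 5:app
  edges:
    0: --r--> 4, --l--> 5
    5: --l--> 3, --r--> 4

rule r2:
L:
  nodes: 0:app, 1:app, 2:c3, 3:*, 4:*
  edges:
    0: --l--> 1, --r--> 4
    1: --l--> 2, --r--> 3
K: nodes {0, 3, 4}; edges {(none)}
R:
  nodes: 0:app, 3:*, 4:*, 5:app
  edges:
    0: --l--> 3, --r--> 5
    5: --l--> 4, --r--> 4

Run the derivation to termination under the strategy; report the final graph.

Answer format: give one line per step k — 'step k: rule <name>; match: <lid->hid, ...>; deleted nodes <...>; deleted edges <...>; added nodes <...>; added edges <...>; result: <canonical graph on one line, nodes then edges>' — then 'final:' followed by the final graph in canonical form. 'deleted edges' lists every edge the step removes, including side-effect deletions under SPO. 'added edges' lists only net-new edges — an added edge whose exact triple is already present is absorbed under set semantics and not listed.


step 1: rule r1; match: 0->4, 1->2, 2->0, 3->1, 4->3; deleted nodes 0, 2; deleted edges (2,0,l); (2,1,r); (4,2,l); added nodes 10; added edges (4,10,l); (10,1,l); (10,3,r); result: nodes: 1:c4, 3:c3, 4:app, 5:c2, 6:app, 7:app, 9:app, 10:app edges: (4,3,r); (4,10,l); (6,4,r); (6,5,l); (7,6,l); (7,6,r); (9,6,l); (9,7,r); (10,1,l); (10,3,r)
step 2: rule r1; match: 0->9, 1->6, 2->5, 3->4, 4->7; deleted nodes 5, 6; deleted edges (6,4,r); (6,5,l); (7,6,l); (7,6,r); (9,6,l); added nodes 11; added edges (9,11,l); (11,4,l); (11,7,r); result: nodes: 1:c4, 3:c3, 4:app, 7:app, 9:app, 10:app, 11:app edges: (4,3,r); (4,10,l); (9,7,r); (9,11,l); (10,1,l); (10,3,r); (11,4,l); (11,7,r)
final:
nodes: 1:c4, 3:c3, 4:app, 7:app, 9:app, 10:app, 11:app
edges: (4,3,r); (4,10,l); (9,7,r); (9,11,l); (10,1,l); (10,3,r); (11,4,l); (11,7,r)


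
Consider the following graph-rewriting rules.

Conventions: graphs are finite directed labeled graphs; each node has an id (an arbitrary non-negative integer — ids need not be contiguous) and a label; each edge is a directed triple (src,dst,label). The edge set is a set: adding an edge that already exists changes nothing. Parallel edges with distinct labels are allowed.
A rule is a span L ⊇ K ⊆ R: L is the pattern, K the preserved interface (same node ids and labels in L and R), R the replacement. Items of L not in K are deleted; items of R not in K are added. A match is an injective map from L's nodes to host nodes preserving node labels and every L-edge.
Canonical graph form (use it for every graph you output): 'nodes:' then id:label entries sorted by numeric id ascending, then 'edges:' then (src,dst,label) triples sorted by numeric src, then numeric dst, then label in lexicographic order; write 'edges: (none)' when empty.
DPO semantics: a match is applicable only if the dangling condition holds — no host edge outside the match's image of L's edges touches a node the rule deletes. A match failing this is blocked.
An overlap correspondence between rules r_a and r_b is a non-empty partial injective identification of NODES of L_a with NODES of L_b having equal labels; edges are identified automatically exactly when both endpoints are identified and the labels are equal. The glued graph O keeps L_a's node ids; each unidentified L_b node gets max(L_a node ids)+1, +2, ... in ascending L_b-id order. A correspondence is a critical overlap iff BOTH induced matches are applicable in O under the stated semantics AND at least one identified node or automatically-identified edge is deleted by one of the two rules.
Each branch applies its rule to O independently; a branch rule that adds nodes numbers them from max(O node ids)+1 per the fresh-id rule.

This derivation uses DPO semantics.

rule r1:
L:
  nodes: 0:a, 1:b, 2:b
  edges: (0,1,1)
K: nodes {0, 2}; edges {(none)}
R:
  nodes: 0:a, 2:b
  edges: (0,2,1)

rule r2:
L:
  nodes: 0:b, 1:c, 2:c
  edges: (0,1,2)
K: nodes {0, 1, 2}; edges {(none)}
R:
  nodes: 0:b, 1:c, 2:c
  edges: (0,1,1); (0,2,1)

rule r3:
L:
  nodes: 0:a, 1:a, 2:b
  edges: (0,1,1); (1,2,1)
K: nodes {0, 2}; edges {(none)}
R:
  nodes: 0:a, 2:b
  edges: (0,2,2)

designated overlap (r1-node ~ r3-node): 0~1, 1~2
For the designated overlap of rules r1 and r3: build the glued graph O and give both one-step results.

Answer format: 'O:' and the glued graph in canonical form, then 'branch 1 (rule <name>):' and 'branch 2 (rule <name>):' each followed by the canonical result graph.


O:
nodes: 0:a, 1:b, 2:b, 3:a
edges: (0,1,1); (3,0,1)
branch 1 (rule r1):
nodes: 0:a, 2:b, 3:a
edges: (0,2,1); (3,0,1)
branch 2 (rule r3):
nodes: 1:b, 2:b, 3:a
edges: (3,1,2)


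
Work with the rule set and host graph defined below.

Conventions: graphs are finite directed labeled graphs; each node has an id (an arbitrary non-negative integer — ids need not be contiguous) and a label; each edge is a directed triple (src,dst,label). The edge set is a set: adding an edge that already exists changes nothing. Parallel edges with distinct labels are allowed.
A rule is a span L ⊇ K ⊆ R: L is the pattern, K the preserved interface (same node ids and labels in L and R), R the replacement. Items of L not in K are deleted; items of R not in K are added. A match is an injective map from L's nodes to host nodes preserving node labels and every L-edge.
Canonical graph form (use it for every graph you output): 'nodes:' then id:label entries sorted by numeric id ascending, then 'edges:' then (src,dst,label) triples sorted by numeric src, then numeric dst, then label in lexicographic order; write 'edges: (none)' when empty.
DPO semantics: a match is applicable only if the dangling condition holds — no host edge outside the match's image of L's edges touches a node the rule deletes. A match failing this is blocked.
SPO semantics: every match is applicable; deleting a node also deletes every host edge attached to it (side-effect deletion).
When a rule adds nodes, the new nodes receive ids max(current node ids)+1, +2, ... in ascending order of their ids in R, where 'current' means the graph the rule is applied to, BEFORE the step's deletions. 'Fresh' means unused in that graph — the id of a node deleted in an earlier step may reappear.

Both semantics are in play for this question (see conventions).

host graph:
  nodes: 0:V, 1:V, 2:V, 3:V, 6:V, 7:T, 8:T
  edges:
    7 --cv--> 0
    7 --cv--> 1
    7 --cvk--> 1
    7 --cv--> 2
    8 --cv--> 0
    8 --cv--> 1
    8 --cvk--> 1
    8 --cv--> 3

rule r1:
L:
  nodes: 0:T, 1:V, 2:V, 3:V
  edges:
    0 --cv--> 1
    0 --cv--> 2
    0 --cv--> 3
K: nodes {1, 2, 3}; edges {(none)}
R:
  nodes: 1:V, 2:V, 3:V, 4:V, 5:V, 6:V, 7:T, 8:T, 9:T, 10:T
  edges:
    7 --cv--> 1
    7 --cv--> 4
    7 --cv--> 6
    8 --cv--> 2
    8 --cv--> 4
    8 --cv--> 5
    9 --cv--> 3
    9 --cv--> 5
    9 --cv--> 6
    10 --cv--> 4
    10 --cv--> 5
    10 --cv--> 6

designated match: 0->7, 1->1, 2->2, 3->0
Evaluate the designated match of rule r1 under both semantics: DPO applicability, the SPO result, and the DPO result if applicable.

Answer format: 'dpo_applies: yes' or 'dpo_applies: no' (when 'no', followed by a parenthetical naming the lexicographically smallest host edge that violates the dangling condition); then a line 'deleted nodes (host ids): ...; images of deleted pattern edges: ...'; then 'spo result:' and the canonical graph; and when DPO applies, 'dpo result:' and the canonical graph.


dpo_applies: no
(the rule deletes node 7, which keeps host edge (7,1,cvk) outside the match image — the dangling condition fails, DPO blocks; SPO proceeds and side-deletes such edges)
deleted nodes (host ids): 7; images of deleted pattern edges: (7,0,cv); (7,1,cv); (7,2,cv)
spo result:
nodes: 0:V, 1:V, 2:V, 3:V, 6:V, 8:T, 9:V, 10:V, 11:V, 12:T, 13:T, 14:T, 15:T
edges: (8,0,cv); (8,1,cv); (8,1,cvk); (8,3,cv); (12,1,cv); (12,9,cv); (12,11,cv); (13,2,cv); (13,9,cv); (13,10,cv); (14,0,cv); (14,10,cv); (14,11,cv); (15,9,cv); (15,10,cv); (15,11,cv)


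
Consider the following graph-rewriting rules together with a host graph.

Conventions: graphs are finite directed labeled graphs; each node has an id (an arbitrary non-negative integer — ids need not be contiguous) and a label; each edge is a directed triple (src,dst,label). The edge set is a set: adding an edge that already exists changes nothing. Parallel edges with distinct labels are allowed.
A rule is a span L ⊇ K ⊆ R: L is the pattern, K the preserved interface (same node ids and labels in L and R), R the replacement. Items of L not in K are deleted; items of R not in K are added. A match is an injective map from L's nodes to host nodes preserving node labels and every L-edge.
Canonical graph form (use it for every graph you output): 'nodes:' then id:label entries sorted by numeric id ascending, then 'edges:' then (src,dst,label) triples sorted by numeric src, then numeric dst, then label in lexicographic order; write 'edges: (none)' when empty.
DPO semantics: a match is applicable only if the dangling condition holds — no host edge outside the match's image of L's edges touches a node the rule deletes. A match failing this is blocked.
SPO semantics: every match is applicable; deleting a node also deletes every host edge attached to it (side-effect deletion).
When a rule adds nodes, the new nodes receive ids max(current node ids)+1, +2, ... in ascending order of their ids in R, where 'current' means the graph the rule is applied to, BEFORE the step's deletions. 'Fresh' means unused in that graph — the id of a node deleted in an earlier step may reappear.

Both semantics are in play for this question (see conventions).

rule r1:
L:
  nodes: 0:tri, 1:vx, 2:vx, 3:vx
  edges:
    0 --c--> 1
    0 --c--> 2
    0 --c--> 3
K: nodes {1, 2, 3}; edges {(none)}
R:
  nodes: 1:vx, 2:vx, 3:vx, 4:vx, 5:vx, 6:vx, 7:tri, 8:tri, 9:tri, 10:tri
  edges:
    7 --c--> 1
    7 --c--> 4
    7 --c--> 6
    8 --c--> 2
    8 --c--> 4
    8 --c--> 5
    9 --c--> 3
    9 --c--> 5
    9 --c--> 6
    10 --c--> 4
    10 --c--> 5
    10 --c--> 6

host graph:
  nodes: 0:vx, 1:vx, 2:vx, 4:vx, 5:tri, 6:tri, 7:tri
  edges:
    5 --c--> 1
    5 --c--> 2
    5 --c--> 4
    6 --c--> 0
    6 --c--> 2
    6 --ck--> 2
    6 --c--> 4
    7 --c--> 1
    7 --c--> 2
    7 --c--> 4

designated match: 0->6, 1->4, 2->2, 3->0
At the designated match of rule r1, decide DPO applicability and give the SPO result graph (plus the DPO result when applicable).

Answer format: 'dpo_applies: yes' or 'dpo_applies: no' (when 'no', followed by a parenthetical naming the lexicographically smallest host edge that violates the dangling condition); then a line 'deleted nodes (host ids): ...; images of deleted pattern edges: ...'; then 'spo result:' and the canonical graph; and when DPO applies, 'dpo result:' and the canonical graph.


dpo_applies: no
(the rule deletes node 6, which keeps host edge (6,2,ck) outside the match image — the dangling condition fails, DPO blocks; SPO proceeds and side-deletes such edges)
deleted nodes (host ids): 6; images of deleted pattern edges: (6,0,c); (6,2,c); (6,4,c)
spo result:
nodes: 0:vx, 1:vx, 2:vx, 4:vx, 5:tri, 7:tri, 8:vx, 9:vx, 10:vx, 11:tri, 12:tri, 13:tri, 14:tri
edges: (5,1,c); (5,2,c); (5,4,c); (7,1,c); (7,2,c); (7,4,c); (11,4,c); (11,8,c); (11,10,c); (12,2,c); (12,8,c); (12,9,c); (13,0,c); (13,9,c); (13,10,c); (14,8,c); (14,9,c); (14,10,c)


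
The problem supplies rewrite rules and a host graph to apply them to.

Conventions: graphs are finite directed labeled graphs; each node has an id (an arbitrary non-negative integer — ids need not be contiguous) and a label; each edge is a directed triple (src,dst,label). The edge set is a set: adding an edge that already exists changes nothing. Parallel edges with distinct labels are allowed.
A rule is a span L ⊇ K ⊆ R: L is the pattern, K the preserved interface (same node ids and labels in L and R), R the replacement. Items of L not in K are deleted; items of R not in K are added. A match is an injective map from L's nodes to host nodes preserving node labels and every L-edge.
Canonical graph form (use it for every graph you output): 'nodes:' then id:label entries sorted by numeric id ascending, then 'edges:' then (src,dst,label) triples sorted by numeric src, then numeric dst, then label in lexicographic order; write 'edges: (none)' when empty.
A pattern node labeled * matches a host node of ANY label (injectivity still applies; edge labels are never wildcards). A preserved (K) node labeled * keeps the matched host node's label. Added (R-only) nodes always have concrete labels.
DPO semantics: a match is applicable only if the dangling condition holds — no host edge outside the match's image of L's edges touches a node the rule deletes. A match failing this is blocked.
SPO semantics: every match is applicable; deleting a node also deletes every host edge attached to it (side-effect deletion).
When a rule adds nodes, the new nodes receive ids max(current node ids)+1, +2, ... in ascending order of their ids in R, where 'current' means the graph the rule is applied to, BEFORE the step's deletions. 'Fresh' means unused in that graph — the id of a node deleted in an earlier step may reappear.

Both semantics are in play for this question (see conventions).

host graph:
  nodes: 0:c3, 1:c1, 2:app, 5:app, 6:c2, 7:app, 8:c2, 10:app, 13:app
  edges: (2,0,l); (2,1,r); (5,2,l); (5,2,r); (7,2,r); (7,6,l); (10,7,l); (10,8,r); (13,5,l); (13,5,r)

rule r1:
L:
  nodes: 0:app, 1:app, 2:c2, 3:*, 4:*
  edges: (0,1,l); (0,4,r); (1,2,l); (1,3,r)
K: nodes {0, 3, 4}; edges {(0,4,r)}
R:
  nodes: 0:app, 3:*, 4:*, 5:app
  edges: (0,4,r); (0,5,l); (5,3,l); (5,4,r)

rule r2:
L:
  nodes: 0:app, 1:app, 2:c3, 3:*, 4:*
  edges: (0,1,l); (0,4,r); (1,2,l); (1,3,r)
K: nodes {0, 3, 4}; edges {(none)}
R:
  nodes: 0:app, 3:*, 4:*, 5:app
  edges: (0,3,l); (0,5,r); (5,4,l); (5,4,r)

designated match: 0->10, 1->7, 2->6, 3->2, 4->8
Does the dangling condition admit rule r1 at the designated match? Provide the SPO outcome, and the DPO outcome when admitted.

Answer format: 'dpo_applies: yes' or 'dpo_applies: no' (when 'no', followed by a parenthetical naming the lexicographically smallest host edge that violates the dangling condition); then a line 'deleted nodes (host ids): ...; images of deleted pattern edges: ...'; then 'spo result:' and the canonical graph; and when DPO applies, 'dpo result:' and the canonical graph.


dpo_applies: yes
deleted nodes (host ids): 6, 7; images of deleted pattern edges: (7,2,r); (7,6,l); (10,7,l)
spo result:
nodes: 0:c3, 1:c1, 2:app, 5:app, 8:c2, 10:app, 13:app, 14:app
edges: (2,0,l); (2,1,r); (5,2,l); (5,2,r); (10,8,r); (10,14,l); (13,5,l); (13,5,r); (14,2,l); (14,8,r)
dpo result:
nodes: 0:c3, 1:c1, 2:app, 5:app, 8:c2, 10:app, 13:app, 14:app
edges: (2,0,l); (2,1,r); (5,2,l); (5,2,r); (10,8,r); (10,14,l); (13,5,l); (13,5,r); (14,2,l); (14,8,r)


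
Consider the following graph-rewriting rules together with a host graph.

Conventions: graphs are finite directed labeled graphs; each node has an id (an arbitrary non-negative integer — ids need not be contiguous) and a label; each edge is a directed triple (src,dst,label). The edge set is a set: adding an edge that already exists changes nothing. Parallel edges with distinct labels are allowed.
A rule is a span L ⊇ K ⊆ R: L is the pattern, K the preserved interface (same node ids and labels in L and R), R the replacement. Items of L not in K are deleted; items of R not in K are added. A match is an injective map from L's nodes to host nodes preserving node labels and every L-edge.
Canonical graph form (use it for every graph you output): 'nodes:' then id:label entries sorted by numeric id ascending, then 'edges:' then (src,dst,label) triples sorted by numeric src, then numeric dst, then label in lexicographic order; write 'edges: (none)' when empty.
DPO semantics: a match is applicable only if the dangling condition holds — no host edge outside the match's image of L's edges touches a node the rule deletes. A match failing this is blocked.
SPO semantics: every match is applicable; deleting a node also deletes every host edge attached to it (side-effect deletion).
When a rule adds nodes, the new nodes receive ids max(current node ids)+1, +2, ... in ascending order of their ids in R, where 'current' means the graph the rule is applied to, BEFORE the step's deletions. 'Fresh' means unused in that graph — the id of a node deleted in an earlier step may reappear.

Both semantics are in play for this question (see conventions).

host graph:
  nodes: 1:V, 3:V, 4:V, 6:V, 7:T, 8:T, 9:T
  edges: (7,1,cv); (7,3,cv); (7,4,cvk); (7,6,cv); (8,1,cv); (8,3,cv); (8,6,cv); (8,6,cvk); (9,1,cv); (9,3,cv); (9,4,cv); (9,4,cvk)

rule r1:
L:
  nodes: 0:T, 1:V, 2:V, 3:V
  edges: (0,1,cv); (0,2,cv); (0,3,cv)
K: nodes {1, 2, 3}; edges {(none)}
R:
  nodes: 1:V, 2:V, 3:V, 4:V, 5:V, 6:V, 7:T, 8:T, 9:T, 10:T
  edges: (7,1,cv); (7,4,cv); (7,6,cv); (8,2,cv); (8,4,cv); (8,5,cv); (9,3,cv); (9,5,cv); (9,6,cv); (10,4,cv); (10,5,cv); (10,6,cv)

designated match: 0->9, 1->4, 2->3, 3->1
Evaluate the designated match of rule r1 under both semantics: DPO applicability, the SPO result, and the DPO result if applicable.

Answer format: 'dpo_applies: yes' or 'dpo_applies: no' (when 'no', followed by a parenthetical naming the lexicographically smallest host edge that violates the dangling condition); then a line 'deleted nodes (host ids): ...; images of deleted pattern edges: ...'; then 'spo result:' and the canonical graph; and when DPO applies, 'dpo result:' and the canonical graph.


dpo_applies: no
(the rule deletes node 9, which keeps host edge (9,4,cvk) outside the match image — the dangling condition fails, DPO blocks; SPO proceeds and side-deletes such edges)
deleted nodes (host ids): 9; images of deleted pattern edges: (9,1,cv); (9,3,cv); (9,4,cv)
spo result:
nodes: 1:V, 3:V, 4:V, 6:V, 7:T, 8:T, 10:V, 11:V, 12:V, 13:T, 14:T, 15:T, 16:T
edges: (7,1,cv); (7,3,cv); (7,4,cvk); (7,6,cv); (8,1,cv); (8,3,cv); (8,6,cv); (8,6,cvk); (13,4,cv); (13,10,cv); (13,12,cv); (14,3,cv); (14,10,cv); (14,11,cv); (15,1,cv); (15,11,cv); (15,12,cv); (16,10,cv); (16,11,cv); (16,12,cv)
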